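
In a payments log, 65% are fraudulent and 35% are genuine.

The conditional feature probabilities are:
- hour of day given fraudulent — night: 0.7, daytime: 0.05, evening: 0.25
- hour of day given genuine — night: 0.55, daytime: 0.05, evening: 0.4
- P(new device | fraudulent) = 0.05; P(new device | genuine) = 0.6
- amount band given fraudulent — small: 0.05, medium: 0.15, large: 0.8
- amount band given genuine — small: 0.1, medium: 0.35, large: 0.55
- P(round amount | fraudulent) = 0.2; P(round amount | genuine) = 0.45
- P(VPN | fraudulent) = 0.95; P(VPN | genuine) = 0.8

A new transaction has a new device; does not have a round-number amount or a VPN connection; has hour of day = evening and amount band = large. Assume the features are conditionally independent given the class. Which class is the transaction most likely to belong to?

fraudulent: 0.65 × 0.25 × 0.05 × 0.8 × (1−0.2) × (1−0.95) = 0.00026
genuine: 0.35 × 0.4 × 0.6 × 0.55 × (1−0.45) × (1−0.8) = 0.005082
Highest score → genuine.

genuine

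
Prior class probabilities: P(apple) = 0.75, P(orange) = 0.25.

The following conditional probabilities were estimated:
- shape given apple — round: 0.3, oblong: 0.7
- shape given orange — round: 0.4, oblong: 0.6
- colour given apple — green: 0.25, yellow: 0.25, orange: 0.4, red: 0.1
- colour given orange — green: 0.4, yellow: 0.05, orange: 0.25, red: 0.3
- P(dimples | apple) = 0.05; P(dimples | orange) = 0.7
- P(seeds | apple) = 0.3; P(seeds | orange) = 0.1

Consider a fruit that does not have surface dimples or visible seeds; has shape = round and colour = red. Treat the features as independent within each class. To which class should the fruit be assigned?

apple

apple: 0.75 × 0.3 × 0.1 × (1−0.05) × (1−0.3) = 0.0149625
orange: 0.25 × 0.4 × 0.3 × (1−0.7) × (1−0.1) = 0.0081
Highest score → apple.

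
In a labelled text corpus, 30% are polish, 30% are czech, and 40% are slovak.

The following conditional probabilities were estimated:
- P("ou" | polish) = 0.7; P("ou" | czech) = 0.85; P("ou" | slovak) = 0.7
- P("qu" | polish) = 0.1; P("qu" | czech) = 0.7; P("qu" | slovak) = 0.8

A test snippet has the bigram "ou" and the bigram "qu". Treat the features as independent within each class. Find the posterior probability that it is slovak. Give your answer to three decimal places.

polish: 0.3 × 0.7 × 0.1 = 0.021
czech: 0.3 × 0.85 × 0.7 = 0.1785
slovak: 0.4 × 0.7 × 0.8 = 0.224
P(slovak | x) = 0.224 / 0.4235 ≈ 0.529

0.529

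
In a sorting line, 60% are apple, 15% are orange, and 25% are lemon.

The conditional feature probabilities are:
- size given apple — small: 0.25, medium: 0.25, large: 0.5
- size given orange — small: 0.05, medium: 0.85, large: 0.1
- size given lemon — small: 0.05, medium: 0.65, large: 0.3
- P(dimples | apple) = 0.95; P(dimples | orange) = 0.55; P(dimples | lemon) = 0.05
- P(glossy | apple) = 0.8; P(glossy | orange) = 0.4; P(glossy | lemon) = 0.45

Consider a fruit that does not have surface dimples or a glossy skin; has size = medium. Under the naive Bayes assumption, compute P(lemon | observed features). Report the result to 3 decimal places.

0.703

apple: 0.6 × 0.25 × (1−0.95) × (1−0.8) = 0.0015
orange: 0.15 × 0.85 × (1−0.55) × (1−0.4) = 0.034425
lemon: 0.25 × 0.65 × (1−0.05) × (1−0.45) = 0.08490625
P(lemon | x) = 0.08490625 / 0.12083125 ≈ 0.703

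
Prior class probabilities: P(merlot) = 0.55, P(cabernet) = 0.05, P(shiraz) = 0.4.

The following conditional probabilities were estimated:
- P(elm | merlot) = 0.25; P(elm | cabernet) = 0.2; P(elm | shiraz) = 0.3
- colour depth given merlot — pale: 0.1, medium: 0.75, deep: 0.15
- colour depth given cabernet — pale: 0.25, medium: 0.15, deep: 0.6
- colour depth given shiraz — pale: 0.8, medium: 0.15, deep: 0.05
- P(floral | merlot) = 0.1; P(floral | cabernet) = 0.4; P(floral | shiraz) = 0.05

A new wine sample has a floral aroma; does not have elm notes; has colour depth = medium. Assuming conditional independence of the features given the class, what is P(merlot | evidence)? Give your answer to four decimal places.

merlot: 0.55 × (1−0.25) × 0.75 × 0.1 = 0.0309375
cabernet: 0.05 × (1−0.2) × 0.15 × 0.4 = 0.0024
shiraz: 0.4 × (1−0.3) × 0.15 × 0.05 = 0.0021
P(merlot | x) = 0.0309375 / 0.0354375 ≈ 0.8730

0.8730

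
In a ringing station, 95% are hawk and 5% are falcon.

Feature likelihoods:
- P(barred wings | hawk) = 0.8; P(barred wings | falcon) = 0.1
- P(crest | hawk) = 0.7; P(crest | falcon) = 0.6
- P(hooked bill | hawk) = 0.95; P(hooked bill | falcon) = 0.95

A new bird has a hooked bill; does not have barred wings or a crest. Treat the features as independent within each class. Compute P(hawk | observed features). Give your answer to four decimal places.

hawk: 0.95 × (1−0.8) × (1−0.7) × 0.95 = 0.05415
falcon: 0.05 × (1−0.1) × (1−0.6) × 0.95 = 0.0171
P(hawk | x) = 0.05415 / 0.07125 ≈ 0.7600

0.7600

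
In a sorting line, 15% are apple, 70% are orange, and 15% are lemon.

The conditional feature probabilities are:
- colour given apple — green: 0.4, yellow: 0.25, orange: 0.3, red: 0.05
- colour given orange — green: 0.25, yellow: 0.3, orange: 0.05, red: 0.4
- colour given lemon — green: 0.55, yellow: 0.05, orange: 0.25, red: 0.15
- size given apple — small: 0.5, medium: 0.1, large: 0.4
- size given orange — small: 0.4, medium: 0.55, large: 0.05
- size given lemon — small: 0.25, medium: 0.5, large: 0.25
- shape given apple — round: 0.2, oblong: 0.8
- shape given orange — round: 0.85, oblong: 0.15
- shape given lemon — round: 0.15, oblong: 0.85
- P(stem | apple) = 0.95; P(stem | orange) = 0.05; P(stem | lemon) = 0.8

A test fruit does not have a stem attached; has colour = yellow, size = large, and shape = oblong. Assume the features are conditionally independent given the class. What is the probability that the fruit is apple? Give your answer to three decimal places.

apple: 0.15 × 0.25 × 0.4 × 0.8 × (1−0.95) = 0.0006
orange: 0.7 × 0.3 × 0.05 × 0.15 × (1−0.05) = 0.00149625
lemon: 0.15 × 0.05 × 0.25 × 0.85 × (1−0.8) = 0.00031875
P(apple | x) = 0.0006 / 0.002415 ≈ 0.248

0.248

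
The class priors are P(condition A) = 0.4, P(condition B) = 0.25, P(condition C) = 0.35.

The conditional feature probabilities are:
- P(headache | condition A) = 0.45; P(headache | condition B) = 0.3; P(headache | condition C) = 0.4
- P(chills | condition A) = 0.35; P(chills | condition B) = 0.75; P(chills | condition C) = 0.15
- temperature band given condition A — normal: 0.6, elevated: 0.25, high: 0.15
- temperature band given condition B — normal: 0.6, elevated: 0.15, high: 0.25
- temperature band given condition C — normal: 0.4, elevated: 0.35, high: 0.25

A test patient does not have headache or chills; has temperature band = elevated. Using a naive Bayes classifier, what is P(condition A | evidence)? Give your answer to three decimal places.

0.341

condition A: 0.4 × (1−0.45) × (1−0.35) × 0.25 = 0.03575
condition B: 0.25 × (1−0.3) × (1−0.75) × 0.15 = 0.0065625
condition C: 0.35 × (1−0.4) × (1−0.15) × 0.35 = 0.062475
P(condition A | x) = 0.03575 / 0.1047875 ≈ 0.341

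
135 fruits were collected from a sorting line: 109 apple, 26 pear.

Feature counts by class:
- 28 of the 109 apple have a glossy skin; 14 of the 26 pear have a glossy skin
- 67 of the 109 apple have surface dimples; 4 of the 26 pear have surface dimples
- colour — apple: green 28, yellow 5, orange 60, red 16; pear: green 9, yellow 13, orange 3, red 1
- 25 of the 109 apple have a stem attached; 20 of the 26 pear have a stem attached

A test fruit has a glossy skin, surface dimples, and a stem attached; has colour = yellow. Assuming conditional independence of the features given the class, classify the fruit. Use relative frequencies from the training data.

pear

apple: (109/135) × (28/109) × (67/109) × (5/109) × (25/109) ≈ 0.00134131
pear: (26/135) × (14/26) × (4/26) × (13/26) × (20/26) ≈ 0.00613631
Highest score → pear.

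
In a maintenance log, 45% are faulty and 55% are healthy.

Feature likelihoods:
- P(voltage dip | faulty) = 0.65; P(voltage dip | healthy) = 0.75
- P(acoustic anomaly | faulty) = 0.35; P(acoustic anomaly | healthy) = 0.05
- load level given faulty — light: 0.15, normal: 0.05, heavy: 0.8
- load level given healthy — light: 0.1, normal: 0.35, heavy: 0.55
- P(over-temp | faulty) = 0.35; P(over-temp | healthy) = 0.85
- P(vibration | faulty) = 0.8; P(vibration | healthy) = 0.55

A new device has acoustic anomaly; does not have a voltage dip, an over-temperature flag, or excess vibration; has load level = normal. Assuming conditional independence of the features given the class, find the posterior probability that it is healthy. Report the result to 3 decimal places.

faulty: 0.45 × (1−0.65) × 0.35 × 0.05 × (1−0.35) × (1−0.8) = 0.0003583125
healthy: 0.55 × (1−0.75) × 0.05 × 0.35 × (1−0.85) × (1−0.55) = 0.000162421875
P(healthy | x) = 0.000162421875 / 0.000520734375 ≈ 0.312

0.312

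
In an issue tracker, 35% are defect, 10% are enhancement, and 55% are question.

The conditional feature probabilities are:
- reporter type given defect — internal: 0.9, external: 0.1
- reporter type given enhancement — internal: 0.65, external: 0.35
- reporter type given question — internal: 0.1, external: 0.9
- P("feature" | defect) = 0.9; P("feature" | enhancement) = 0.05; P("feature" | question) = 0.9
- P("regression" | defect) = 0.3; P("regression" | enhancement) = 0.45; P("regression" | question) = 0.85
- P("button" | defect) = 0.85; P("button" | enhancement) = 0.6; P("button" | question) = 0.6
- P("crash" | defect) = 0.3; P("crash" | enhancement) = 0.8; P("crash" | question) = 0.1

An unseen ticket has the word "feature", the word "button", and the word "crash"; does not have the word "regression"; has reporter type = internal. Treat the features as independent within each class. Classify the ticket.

defect

defect: 0.35 × 0.9 × 0.9 × (1−0.3) × 0.85 × 0.3 = 0.05060475
enhancement: 0.1 × 0.65 × 0.05 × (1−0.45) × 0.6 × 0.8 = 0.000858
question: 0.55 × 0.1 × 0.9 × (1−0.85) × 0.6 × 0.1 = 0.0004455
Highest score → defect.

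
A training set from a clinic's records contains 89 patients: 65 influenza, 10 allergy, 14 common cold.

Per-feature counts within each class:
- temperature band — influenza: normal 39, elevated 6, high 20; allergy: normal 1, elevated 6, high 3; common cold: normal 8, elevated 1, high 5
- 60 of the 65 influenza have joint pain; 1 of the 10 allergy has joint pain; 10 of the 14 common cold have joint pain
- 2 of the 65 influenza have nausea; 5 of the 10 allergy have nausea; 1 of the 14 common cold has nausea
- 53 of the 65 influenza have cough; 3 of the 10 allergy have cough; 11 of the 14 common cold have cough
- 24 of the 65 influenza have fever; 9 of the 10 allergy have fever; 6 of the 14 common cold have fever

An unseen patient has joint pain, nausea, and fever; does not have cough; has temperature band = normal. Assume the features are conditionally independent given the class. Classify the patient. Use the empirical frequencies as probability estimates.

influenza: (65/89) × (39/65) × (60/65) × (2/65) × (12/65) × (24/65) ≈ 0.000848389
allergy: (10/89) × (1/10) × (1/10) × (5/10) × (7/10) × (9/10) ≈ 0.000353933
common cold: (14/89) × (8/14) × (10/14) × (1/14) × (3/14) × (6/14) ≈ 0.000421173
Highest score → influenza.

influenza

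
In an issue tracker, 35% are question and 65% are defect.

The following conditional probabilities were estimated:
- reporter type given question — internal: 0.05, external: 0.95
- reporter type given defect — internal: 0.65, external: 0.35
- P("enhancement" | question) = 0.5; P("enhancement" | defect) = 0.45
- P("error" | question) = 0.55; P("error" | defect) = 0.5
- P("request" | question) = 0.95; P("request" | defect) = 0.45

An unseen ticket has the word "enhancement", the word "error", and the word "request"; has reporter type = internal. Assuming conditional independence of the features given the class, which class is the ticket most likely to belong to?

question: 0.35 × 0.05 × 0.5 × 0.55 × 0.95 = 0.004571875
defect: 0.65 × 0.65 × 0.45 × 0.5 × 0.45 = 0.042778125
Highest score → defect.

defect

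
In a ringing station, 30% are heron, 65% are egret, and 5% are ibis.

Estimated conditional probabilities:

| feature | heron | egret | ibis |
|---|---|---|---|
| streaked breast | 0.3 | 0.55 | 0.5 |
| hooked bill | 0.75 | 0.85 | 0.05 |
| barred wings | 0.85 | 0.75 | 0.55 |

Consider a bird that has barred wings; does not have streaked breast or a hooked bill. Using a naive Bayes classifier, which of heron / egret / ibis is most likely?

heron: 0.3 × (1−0.3) × (1−0.75) × 0.85 = 0.044625
egret: 0.65 × (1−0.55) × (1−0.85) × 0.75 = 0.03290625
ibis: 0.05 × (1−0.5) × (1−0.05) × 0.55 = 0.0130625
Highest score → heron.

heron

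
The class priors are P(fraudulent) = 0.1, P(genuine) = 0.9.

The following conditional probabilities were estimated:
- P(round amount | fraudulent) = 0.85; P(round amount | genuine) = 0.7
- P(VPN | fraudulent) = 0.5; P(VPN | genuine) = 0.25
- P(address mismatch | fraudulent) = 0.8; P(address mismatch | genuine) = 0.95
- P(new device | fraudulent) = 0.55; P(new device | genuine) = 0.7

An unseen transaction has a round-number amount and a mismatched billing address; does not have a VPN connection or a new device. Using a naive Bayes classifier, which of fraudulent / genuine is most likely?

genuine

fraudulent: 0.1 × 0.85 × (1−0.5) × 0.8 × (1−0.55) = 0.0153
genuine: 0.9 × 0.7 × (1−0.25) × 0.95 × (1−0.7) = 0.1346625
Highest score → genuine.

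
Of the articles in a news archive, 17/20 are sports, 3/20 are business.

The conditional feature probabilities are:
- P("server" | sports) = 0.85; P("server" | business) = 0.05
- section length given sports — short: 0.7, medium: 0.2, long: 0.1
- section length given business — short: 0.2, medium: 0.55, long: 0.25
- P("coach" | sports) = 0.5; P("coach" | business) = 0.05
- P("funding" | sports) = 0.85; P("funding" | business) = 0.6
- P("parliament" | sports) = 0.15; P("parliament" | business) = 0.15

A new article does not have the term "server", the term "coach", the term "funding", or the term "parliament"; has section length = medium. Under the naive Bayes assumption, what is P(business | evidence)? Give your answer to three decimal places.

sports: 0.85 × (1−0.85) × 0.2 × (1−0.5) × (1−0.85) × (1−0.15) = 0.001625625
business: 0.15 × (1−0.05) × 0.55 × (1−0.05) × (1−0.6) × (1−0.15) = 0.025315125
P(business | x) = 0.025315125 / 0.02694075 ≈ 0.940

0.940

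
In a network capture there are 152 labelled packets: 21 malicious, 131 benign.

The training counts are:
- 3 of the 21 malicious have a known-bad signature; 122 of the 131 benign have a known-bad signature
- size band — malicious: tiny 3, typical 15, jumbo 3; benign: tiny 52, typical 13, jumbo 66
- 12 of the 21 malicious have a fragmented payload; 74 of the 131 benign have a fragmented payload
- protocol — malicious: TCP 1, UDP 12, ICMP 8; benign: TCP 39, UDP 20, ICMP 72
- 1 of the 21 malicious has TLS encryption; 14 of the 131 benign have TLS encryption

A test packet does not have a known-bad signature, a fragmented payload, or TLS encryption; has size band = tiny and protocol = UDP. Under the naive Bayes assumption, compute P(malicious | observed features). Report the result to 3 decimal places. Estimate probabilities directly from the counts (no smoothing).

malicious: (21/152) × (18/21) × (3/21) × (9/21) × (12/21) × (20/21) ≈ 0.00394572
benign: (131/152) × (9/131) × (52/131) × (57/131) × (20/131) × (117/131) ≈ 0.00139447
P(malicious | x) = 0.00394572 / 0.00534019 ≈ 0.739

0.739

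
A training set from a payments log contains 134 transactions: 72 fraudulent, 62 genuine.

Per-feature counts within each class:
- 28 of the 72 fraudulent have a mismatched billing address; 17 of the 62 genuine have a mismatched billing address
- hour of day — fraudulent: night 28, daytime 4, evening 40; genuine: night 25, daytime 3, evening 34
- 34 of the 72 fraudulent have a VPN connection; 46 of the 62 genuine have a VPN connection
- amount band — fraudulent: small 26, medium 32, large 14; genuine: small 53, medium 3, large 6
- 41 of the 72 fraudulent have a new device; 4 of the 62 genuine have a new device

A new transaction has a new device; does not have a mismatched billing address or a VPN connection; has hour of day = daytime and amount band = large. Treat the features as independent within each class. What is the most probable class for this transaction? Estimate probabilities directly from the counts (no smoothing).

fraudulent

fraudulent: (72/134) × (44/72) × (4/72) × (38/72) × (14/72) × (41/72) ≈ 0.00106604
genuine: (62/134) × (45/62) × (3/62) × (16/62) × (6/62) × (4/62) ≈ 0.0000261814
Highest score → fraudulent.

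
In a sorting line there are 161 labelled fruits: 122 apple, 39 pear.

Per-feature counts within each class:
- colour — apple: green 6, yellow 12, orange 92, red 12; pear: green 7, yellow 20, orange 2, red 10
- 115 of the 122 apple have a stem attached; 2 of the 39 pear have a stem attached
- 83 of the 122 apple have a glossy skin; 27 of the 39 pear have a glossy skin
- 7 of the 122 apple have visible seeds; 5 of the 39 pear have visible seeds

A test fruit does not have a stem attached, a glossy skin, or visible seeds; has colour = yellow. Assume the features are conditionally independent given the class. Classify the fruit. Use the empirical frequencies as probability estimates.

apple: (122/161) × (12/122) × (7/122) × (39/122) × (115/122) ≈ 0.00128865
pear: (39/161) × (20/39) × (37/39) × (12/39) × (34/39) ≈ 0.0316135
Highest score → pear.

pear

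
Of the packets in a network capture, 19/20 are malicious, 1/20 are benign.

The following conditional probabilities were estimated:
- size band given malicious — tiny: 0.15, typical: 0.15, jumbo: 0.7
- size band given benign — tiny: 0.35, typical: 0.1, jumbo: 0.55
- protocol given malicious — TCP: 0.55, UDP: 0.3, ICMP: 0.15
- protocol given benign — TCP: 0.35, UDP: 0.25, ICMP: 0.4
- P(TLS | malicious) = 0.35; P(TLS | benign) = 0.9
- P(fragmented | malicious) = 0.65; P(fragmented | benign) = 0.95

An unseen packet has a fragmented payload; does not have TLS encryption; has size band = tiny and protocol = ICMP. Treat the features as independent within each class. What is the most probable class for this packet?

malicious: 0.95 × 0.15 × 0.15 × (1−0.35) × 0.65 = 0.0090309375
benign: 0.05 × 0.35 × 0.4 × (1−0.9) × 0.95 = 0.000665
Highest score → malicious.

malicious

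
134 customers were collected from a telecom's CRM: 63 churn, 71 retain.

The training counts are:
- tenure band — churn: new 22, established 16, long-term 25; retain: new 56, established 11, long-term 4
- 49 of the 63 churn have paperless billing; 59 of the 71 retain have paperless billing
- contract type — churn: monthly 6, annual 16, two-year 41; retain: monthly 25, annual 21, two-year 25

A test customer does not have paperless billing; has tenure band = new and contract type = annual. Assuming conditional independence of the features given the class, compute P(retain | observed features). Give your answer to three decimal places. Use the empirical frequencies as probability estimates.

churn: (63/134) × (22/63) × (14/63) × (16/63) ≈ 0.00926584
retain: (71/134) × (56/71) × (12/71) × (21/71) ≈ 0.0208914
P(retain | x) = 0.0208914 / 0.03015724 ≈ 0.693

0.693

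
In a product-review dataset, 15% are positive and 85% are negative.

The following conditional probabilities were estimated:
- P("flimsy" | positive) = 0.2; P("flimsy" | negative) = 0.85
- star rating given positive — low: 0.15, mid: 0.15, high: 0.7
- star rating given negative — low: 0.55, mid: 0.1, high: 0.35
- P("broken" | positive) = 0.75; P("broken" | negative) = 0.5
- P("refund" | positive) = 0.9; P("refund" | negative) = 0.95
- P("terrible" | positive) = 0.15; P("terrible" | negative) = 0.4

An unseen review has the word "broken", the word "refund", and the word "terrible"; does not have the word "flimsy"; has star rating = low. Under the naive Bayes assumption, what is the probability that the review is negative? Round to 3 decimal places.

0.880

positive: 0.15 × (1−0.2) × 0.15 × 0.75 × 0.9 × 0.15 = 0.0018225
negative: 0.85 × (1−0.85) × 0.55 × 0.5 × 0.95 × 0.4 = 0.01332375
P(negative | x) = 0.01332375 / 0.01514625 ≈ 0.880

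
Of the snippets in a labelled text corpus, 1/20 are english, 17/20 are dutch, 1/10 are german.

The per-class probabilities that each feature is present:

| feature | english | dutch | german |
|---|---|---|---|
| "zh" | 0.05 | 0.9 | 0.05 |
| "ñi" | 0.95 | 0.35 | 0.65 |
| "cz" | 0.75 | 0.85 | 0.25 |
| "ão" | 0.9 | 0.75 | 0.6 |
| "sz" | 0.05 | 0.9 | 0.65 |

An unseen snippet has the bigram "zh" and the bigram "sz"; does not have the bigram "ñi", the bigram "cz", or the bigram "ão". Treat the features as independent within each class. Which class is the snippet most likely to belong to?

english: 0.05 × 0.05 × (1−0.95) × (1−0.75) × (1−0.9) × 0.05 = 0.00000015625
dutch: 0.85 × 0.9 × (1−0.35) × (1−0.85) × (1−0.75) × 0.9 = 0.0167821875
german: 0.1 × 0.05 × (1−0.65) × (1−0.25) × (1−0.6) × 0.65 = 0.00034125
Highest score → dutch.

dutch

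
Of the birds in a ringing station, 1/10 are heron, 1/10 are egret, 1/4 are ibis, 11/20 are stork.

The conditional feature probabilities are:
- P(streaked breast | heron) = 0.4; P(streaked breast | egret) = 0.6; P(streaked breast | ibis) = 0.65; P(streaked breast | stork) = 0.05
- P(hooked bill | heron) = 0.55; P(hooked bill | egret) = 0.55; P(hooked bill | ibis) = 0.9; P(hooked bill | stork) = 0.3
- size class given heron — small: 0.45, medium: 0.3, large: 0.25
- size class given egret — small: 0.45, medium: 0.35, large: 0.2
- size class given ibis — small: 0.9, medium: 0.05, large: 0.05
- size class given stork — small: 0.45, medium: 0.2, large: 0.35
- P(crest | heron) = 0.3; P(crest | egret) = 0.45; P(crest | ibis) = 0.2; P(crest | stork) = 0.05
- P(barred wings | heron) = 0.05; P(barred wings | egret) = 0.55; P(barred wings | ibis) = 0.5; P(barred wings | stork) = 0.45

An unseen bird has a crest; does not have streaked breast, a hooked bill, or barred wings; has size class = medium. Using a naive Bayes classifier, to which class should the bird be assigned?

heron: 0.1 × (1−0.4) × (1−0.55) × 0.3 × 0.3 × (1−0.05) = 0.0023085
egret: 0.1 × (1−0.6) × (1−0.55) × 0.35 × 0.45 × (1−0.55) = 0.00127575
ibis: 0.25 × (1−0.65) × (1−0.9) × 0.05 × 0.2 × (1−0.5) = 0.00004375
stork: 0.55 × (1−0.05) × (1−0.3) × 0.2 × 0.05 × (1−0.45) = 0.002011625
Highest score → heron.

heron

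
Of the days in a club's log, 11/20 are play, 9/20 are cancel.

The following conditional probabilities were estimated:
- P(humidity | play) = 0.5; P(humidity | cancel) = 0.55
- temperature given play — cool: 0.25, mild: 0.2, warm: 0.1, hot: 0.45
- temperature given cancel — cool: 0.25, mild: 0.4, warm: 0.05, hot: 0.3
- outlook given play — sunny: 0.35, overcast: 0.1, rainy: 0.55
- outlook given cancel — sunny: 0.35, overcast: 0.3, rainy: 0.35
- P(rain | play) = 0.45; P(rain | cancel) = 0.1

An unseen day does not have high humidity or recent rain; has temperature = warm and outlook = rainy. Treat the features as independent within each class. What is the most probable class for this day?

play: 0.55 × (1−0.5) × 0.1 × 0.55 × (1−0.45) = 0.00831875
cancel: 0.45 × (1−0.55) × 0.05 × 0.35 × (1−0.1) = 0.003189375
Highest score → play.

play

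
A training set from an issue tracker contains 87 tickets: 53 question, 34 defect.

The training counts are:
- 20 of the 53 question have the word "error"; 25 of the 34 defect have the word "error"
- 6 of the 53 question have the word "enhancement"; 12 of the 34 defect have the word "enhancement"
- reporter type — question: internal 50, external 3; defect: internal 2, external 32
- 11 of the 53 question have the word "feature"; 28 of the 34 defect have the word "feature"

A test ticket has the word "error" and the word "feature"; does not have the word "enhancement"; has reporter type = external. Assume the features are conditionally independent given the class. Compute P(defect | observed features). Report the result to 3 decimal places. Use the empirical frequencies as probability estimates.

question: (53/87) × (20/53) × (47/53) × (3/53) × (11/53) ≈ 0.00239494
defect: (34/87) × (25/34) × (22/34) × (32/34) × (28/34) ≈ 0.144117
P(defect | x) = 0.144117 / 0.14651194 ≈ 0.984

0.984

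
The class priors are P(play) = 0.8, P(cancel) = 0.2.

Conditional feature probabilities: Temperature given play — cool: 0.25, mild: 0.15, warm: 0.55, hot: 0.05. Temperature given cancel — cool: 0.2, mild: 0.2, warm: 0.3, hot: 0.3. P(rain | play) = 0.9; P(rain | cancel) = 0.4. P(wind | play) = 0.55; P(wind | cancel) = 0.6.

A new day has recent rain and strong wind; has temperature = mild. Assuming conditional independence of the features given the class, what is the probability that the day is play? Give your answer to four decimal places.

0.8609

play: 0.8 × 0.15 × 0.9 × 0.55 = 0.0594
cancel: 0.2 × 0.2 × 0.4 × 0.6 = 0.0096
P(play | x) = 0.0594 / 0.069 ≈ 0.8609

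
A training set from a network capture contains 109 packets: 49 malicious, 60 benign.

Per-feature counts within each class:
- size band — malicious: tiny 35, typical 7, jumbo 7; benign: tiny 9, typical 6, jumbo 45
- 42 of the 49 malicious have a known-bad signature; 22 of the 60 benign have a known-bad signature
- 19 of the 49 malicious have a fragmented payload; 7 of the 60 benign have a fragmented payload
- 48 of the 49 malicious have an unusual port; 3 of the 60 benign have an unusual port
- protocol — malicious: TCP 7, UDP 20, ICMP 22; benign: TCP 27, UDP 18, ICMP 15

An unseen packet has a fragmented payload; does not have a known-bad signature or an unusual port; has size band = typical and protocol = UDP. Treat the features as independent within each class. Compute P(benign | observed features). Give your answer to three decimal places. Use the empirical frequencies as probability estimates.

malicious: (49/109) × (7/49) × (7/49) × (19/49) × (1/49) × (20/49) ≈ 0.0000296325
benign: (60/109) × (6/60) × (38/60) × (7/60) × (57/60) × (18/60) ≈ 0.00115917
P(benign | x) = 0.00115917 / 0.0011888025 ≈ 0.975

0.975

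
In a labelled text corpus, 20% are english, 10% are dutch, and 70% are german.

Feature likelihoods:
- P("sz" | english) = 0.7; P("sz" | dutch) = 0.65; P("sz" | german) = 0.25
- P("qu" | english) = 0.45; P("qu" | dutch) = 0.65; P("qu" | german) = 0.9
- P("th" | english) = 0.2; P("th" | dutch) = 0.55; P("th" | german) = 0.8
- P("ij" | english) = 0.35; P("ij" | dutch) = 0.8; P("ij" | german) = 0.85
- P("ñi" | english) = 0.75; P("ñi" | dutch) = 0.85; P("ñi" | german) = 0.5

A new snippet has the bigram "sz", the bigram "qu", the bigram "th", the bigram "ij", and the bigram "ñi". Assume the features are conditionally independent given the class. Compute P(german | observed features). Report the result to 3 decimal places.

english: 0.2 × 0.7 × 0.45 × 0.2 × 0.35 × 0.75 = 0.0033075
dutch: 0.1 × 0.65 × 0.65 × 0.55 × 0.8 × 0.85 = 0.0158015
german: 0.7 × 0.25 × 0.9 × 0.8 × 0.85 × 0.5 = 0.05355
P(german | x) = 0.05355 / 0.072659 ≈ 0.737

0.737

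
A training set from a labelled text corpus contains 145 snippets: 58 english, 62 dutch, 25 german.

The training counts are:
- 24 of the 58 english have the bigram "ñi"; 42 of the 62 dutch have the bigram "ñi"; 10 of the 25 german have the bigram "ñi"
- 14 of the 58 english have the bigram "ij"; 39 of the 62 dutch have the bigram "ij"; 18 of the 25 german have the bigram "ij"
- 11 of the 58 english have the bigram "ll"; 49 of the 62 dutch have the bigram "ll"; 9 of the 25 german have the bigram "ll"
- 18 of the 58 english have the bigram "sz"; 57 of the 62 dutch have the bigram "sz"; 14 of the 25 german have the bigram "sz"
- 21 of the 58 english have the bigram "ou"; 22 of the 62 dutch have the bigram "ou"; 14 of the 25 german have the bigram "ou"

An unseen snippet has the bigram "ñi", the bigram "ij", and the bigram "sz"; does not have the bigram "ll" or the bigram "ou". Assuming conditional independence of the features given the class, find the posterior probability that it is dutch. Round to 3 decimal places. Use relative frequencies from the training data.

0.614

english: (58/145) × (24/58) × (14/58) × (47/58) × (18/58) × (37/58) ≈ 0.00640961
dutch: (62/145) × (42/62) × (39/62) × (13/62) × (57/62) × (40/62) ≈ 0.0226599
german: (25/145) × (10/25) × (18/25) × (16/25) × (14/25) × (11/25) ≈ 0.00783042
P(dutch | x) = 0.0226599 / 0.03689993 ≈ 0.614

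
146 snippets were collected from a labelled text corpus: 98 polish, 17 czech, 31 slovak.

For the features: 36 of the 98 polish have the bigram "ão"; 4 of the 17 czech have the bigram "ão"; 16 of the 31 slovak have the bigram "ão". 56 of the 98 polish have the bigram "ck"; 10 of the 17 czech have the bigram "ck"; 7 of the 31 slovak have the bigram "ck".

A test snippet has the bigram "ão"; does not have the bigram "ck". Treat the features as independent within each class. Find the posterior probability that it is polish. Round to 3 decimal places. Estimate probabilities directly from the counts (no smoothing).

0.524

polish: (98/146) × (36/98) × (42/98) ≈ 0.105675
czech: (17/146) × (4/17) × (7/17) ≈ 0.0112812
slovak: (31/146) × (16/31) × (24/31) ≈ 0.0848431
P(polish | x) = 0.105675 / 0.2017993 ≈ 0.524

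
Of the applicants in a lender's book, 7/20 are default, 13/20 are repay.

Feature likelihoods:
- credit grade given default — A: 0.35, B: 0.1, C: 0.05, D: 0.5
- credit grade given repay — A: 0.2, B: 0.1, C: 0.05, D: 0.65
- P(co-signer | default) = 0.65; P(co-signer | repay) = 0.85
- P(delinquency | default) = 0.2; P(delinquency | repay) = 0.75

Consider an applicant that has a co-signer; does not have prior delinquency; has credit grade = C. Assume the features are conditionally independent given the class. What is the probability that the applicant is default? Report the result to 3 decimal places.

0.569

default: 0.35 × 0.05 × 0.65 × (1−0.2) = 0.0091
repay: 0.65 × 0.05 × 0.85 × (1−0.75) = 0.00690625
P(default | x) = 0.0091 / 0.01600625 ≈ 0.569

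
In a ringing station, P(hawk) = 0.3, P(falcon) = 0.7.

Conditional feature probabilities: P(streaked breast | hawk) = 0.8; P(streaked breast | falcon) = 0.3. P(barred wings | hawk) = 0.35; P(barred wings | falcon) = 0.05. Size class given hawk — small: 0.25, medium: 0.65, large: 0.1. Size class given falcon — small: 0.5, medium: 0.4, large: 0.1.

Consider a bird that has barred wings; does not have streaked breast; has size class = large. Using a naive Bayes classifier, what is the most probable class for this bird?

falcon

hawk: 0.3 × (1−0.8) × 0.35 × 0.1 = 0.0021
falcon: 0.7 × (1−0.3) × 0.05 × 0.1 = 0.00245
Highest score → falcon.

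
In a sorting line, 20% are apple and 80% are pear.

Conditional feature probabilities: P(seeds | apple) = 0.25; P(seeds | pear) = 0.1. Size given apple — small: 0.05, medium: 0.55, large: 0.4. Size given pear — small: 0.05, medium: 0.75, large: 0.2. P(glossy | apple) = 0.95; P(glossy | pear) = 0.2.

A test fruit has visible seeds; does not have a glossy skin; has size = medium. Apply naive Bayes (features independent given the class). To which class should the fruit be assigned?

pear

apple: 0.2 × 0.25 × 0.55 × (1−0.95) = 0.001375
pear: 0.8 × 0.1 × 0.75 × (1−0.2) = 0.048
Highest score → pear.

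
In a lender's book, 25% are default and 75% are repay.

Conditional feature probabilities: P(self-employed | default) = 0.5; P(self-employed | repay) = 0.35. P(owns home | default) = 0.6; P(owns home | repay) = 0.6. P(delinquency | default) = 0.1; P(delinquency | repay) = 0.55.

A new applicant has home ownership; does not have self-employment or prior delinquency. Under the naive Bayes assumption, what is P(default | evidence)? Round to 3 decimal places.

0.339

default: 0.25 × (1−0.5) × 0.6 × (1−0.1) = 0.0675
repay: 0.75 × (1−0.35) × 0.6 × (1−0.55) = 0.131625
P(default | x) = 0.0675 / 0.199125 ≈ 0.339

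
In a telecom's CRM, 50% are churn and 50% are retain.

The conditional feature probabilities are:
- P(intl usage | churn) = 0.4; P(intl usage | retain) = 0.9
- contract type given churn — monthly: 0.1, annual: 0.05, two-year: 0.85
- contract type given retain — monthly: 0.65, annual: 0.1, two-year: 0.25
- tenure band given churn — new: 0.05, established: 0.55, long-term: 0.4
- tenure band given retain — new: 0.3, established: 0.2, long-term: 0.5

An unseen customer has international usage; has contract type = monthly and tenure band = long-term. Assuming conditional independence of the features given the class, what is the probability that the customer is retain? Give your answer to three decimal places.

0.948

churn: 0.5 × 0.4 × 0.1 × 0.4 = 0.008
retain: 0.5 × 0.9 × 0.65 × 0.5 = 0.14625
P(retain | x) = 0.14625 / 0.15425 ≈ 0.948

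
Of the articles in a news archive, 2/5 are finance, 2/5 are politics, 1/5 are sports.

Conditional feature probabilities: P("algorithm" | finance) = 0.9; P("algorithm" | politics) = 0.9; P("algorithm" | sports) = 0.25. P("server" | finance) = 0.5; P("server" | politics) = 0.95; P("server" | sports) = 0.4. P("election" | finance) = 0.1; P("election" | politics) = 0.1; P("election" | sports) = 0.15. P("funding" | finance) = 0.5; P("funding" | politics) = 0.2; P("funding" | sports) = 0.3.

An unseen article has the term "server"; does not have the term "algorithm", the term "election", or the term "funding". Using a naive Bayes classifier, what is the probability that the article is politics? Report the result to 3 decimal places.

finance: 0.4 × (1−0.9) × 0.5 × (1−0.1) × (1−0.5) = 0.009
politics: 0.4 × (1−0.9) × 0.95 × (1−0.1) × (1−0.2) = 0.02736
sports: 0.2 × (1−0.25) × 0.4 × (1−0.15) × (1−0.3) = 0.0357
P(politics | x) = 0.02736 / 0.07206 ≈ 0.380

0.380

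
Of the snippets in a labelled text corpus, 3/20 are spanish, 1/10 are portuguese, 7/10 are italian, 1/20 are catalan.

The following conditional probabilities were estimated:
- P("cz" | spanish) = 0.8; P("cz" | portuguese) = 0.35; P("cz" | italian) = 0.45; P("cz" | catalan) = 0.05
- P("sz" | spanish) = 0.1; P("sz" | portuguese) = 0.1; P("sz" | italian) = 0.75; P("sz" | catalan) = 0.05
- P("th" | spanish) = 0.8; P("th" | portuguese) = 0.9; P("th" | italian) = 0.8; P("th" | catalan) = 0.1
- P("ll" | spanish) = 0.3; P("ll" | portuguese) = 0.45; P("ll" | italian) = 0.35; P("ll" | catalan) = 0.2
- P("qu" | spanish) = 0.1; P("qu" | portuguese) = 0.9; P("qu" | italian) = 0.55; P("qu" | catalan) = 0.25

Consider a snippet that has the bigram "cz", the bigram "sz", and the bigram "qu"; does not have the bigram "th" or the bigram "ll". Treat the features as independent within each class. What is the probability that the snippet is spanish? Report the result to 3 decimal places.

spanish: 0.15 × 0.8 × 0.1 × (1−0.8) × (1−0.3) × 0.1 = 0.000168
portuguese: 0.1 × 0.35 × 0.1 × (1−0.9) × (1−0.45) × 0.9 = 0.00017325
italian: 0.7 × 0.45 × 0.75 × (1−0.8) × (1−0.35) × 0.55 = 0.016891875
catalan: 0.05 × 0.05 × 0.05 × (1−0.1) × (1−0.2) × 0.25 = 0.0000225
P(spanish | x) = 0.000168 / 0.017255625 ≈ 0.010

0.010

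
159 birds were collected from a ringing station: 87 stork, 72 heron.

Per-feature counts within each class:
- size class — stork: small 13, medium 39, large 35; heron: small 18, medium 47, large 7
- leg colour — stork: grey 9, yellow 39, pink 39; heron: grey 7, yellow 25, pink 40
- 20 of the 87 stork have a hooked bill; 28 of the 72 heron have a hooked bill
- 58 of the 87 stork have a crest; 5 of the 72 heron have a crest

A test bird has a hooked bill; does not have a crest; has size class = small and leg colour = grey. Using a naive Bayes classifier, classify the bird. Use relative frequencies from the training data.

stork: (87/159) × (13/87) × (9/87) × (20/87) × (29/87) ≈ 0.000648125
heron: (72/159) × (18/72) × (7/72) × (28/72) × (67/72) ≈ 0.00398299
Highest score → heron.

heron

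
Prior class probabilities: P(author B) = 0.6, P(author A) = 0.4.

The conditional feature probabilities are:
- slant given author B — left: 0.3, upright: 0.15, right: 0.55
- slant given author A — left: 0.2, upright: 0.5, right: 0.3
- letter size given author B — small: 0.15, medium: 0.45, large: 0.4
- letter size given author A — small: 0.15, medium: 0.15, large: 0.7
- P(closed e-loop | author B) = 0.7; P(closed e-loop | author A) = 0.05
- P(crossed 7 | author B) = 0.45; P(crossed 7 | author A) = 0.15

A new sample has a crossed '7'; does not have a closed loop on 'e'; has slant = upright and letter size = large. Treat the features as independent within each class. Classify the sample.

author A

author B: 0.6 × 0.15 × 0.4 × (1−0.7) × 0.45 = 0.00486
author A: 0.4 × 0.5 × 0.7 × (1−0.05) × 0.15 = 0.01995
Highest score → author A.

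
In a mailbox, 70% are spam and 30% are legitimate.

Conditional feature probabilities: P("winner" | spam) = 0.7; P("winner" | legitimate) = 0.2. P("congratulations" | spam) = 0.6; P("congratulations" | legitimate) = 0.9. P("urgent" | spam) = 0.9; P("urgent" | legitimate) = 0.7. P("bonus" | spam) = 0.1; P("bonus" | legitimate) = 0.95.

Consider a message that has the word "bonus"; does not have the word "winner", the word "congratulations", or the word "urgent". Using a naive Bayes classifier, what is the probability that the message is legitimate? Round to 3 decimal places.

0.891

spam: 0.7 × (1−0.7) × (1−0.6) × (1−0.9) × 0.1 = 0.00084
legitimate: 0.3 × (1−0.2) × (1−0.9) × (1−0.7) × 0.95 = 0.00684
P(legitimate | x) = 0.00684 / 0.00768 ≈ 0.891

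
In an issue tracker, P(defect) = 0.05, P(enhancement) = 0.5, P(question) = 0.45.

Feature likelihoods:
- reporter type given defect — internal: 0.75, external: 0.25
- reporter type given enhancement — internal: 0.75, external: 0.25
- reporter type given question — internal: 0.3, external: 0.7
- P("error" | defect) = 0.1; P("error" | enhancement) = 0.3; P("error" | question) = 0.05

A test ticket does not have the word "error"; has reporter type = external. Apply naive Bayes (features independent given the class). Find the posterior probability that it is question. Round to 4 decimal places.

defect: 0.05 × 0.25 × (1−0.1) = 0.01125
enhancement: 0.5 × 0.25 × (1−0.3) = 0.0875
question: 0.45 × 0.7 × (1−0.05) = 0.29925
P(question | x) = 0.29925 / 0.398 ≈ 0.7519

0.7519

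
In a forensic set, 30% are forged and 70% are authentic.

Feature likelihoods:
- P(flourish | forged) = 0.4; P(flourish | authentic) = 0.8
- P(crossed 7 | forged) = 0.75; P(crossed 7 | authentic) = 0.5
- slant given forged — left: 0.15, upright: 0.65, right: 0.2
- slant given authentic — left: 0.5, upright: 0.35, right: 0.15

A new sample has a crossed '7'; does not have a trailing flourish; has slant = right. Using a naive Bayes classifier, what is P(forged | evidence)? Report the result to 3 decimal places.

0.720

forged: 0.3 × (1−0.4) × 0.75 × 0.2 = 0.027
authentic: 0.7 × (1−0.8) × 0.5 × 0.15 = 0.0105
P(forged | x) = 0.027 / 0.0375 ≈ 0.720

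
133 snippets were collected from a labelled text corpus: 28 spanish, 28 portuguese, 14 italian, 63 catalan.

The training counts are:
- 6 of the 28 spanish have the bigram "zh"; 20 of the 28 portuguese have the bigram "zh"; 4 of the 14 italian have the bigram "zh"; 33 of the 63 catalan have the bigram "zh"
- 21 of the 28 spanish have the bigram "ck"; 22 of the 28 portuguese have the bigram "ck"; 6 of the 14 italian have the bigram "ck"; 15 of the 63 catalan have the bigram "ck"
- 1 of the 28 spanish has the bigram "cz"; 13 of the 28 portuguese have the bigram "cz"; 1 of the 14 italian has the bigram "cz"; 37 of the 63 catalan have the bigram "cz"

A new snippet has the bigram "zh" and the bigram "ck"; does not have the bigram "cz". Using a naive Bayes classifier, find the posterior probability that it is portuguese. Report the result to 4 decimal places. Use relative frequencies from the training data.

spanish: (28/133) × (6/28) × (21/28) × (27/28) ≈ 0.0326262
portuguese: (28/133) × (20/28) × (22/28) × (15/28) ≈ 0.063296
italian: (14/133) × (4/14) × (6/14) × (13/14) ≈ 0.0119687
catalan: (63/133) × (33/63) × (15/63) × (26/63) ≈ 0.0243807
P(portuguese | x) = 0.063296 / 0.1322716 ≈ 0.4785

0.4785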